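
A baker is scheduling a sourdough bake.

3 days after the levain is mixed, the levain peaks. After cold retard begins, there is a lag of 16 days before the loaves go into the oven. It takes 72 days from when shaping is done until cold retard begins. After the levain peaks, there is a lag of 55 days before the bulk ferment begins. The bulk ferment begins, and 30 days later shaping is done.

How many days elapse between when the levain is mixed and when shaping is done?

Causal path: the levain is mixed → the levain peaks → the bulk ferment begins → shaping is done.
Total delay along the path: 3 + 55 + 30 = 88 days.

88 days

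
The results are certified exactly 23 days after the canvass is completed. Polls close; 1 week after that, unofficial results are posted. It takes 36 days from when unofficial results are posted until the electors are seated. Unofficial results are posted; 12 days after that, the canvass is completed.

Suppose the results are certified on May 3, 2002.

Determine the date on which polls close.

The results are certified: May 3, 2002.
The canvass is completed: May 3, 2002 − 23 days = Apr 10, 2002.
Unofficial results are posted: Apr 10, 2002 − 12 days = Mar 29, 2002.
Polls close: Mar 29, 2002 − 1 week = Mar 22, 2002.

Mar 22, 2002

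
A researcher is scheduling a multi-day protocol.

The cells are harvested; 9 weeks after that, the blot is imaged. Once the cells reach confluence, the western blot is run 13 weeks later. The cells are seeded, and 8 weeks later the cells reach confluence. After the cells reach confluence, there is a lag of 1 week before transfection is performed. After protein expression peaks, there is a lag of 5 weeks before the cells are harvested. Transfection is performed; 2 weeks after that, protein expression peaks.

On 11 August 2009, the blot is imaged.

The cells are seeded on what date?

The blot is imaged: Aug 11, 2009.
The cells are harvested: Aug 11, 2009 − 9 weeks = Jun 9, 2009.
Protein expression peaks: Jun 9, 2009 − 5 weeks = May 5, 2009.
Transfection is performed: May 5, 2009 − 2 weeks = Apr 21, 2009.
The cells reach confluence: Apr 21, 2009 − 1 week = Apr 14, 2009.
The cells are seeded: Apr 14, 2009 − 8 weeks = Feb 17, 2009.

17 February 2009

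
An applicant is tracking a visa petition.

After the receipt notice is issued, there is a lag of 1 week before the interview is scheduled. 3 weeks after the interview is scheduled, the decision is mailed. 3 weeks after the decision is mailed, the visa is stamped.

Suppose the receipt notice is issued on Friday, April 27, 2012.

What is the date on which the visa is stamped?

Friday, June 15, 2012

The receipt notice is issued: Apr 27, 2012.
The interview is scheduled: Apr 27, 2012 + 1 week = May 4, 2012.
The decision is mailed: May 4, 2012 + 3 weeks = May 25, 2012.
The visa is stamped: May 25, 2012 + 3 weeks = Jun 15, 2012.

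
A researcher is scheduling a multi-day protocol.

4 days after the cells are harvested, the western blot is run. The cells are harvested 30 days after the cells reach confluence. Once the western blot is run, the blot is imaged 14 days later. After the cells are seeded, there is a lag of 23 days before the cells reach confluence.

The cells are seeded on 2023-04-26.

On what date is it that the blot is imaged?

The cells are seeded: Apr 26, 2023.
The cells reach confluence: Apr 26, 2023 + 23 days = May 19, 2023.
The cells are harvested: May 19, 2023 + 30 days = Jun 18, 2023.
The western blot is run: Jun 18, 2023 + 4 days = Jun 22, 2023.
The blot is imaged: Jun 22, 2023 + 14 days = Jul 6, 2023.

2023-07-06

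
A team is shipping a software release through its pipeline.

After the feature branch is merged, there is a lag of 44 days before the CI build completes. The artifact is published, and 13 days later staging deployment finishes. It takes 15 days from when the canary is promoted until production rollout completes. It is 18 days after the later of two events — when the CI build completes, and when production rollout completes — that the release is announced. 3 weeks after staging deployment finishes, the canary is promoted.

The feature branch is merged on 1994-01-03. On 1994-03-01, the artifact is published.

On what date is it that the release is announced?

The feature branch is merged: Jan 3, 1994.
The CI build completes: Jan 3, 1994 + 44 days = Feb 16, 1994.
The artifact is published: Mar 1, 1994.
Staging deployment finishes: Mar 1, 1994 + 13 days = Mar 14, 1994.
The canary is promoted: Mar 14, 1994 + 3 weeks = Apr 4, 1994.
Production rollout completes: Apr 4, 1994 + 15 days = Apr 19, 1994.
Both prerequisites met — the CI build completes (Feb 16, 1994), production rollout completes (Apr 19, 1994); the later is Apr 19, 1994.
The release is announced: Apr 19, 1994 + 18 days = May 7, 1994.

1994-05-07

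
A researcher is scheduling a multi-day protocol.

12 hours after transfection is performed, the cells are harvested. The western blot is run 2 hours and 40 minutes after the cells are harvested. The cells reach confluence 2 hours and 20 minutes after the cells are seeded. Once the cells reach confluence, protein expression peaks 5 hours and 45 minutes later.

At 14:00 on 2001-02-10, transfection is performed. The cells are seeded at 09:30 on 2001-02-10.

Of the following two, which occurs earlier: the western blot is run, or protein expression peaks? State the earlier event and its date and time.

Transfection is performed: 14:00 Feb 10, 2001.
The cells are harvested: 14:00 Feb 10, 2001 + 12h = 02:00 Feb 11, 2001.
The western blot is run: 02:00 Feb 11, 2001 + 2h40m = 04:40 Feb 11, 2001.
The cells are seeded: 09:30 Feb 10, 2001.
The cells reach confluence: 09:30 Feb 10, 2001 + 2h20m = 11:50 Feb 10, 2001.
Protein expression peaks: 11:50 Feb 10, 2001 + 5h45m = 17:35 Feb 10, 2001.
Comparing: the western blot is run at 04:40 Feb 11, 2001 vs protein expression peaks at 17:35 Feb 10, 2001. Earlier: protein expression peaks.

Protein expression peaks — 17:35 on 2001-02-10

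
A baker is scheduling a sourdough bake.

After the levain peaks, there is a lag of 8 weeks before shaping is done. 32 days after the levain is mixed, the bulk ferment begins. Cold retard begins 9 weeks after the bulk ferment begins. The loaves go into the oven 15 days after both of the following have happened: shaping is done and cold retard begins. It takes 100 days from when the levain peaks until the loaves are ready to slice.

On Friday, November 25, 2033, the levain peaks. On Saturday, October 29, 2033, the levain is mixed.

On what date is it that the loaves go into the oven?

Thursday, February 16, 2034

The levain peaks: Nov 25, 2033.
Shaping is done: Nov 25, 2033 + 8 weeks = Jan 20, 2034.
The levain is mixed: Oct 29, 2033.
The bulk ferment begins: Oct 29, 2033 + 32 days = Nov 30, 2033.
Cold retard begins: Nov 30, 2033 + 9 weeks = Feb 1, 2034.
Both prerequisites met — shaping is done (Jan 20, 2034), cold retard begins (Feb 1, 2034); the later is Feb 1, 2034.
The loaves go into the oven: Feb 1, 2034 + 15 days = Feb 16, 2034.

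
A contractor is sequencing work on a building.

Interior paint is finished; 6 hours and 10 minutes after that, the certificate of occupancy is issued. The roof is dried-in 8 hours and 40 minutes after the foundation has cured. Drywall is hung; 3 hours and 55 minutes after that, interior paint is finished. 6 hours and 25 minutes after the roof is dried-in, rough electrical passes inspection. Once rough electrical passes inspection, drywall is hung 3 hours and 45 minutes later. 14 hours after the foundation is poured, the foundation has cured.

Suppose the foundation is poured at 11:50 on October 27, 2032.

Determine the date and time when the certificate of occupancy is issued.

The foundation is poured: 11:50 Oct 27, 2032.
The foundation has cured: 11:50 Oct 27, 2032 + 14h = 01:50 Oct 28, 2032.
The roof is dried-in: 01:50 Oct 28, 2032 + 8h40m = 10:30 Oct 28, 2032.
Rough electrical passes inspection: 10:30 Oct 28, 2032 + 6h25m = 16:55 Oct 28, 2032.
Drywall is hung: 16:55 Oct 28, 2032 + 3h45m = 20:40 Oct 28, 2032.
Interior paint is finished: 20:40 Oct 28, 2032 + 3h55m = 00:35 Oct 29, 2032.
The certificate of occupancy is issued: 00:35 Oct 29, 2032 + 6h10m = 06:45 Oct 29, 2032.

06:45 on October 29, 2032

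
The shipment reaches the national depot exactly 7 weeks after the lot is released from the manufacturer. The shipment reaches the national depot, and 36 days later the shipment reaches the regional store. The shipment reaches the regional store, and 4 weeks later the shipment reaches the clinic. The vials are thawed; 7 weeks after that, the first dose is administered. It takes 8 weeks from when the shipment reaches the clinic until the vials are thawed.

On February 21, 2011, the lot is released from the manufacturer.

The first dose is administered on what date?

September 27, 2011

The lot is released from the manufacturer: Feb 21, 2011.
The shipment reaches the national depot: Feb 21, 2011 + 7 weeks = Apr 11, 2011.
The shipment reaches the regional store: Apr 11, 2011 + 36 days = May 17, 2011.
The shipment reaches the clinic: May 17, 2011 + 4 weeks = Jun 14, 2011.
The vials are thawed: Jun 14, 2011 + 8 weeks = Aug 9, 2011.
The first dose is administered: Aug 9, 2011 + 7 weeks = Sep 27, 2011.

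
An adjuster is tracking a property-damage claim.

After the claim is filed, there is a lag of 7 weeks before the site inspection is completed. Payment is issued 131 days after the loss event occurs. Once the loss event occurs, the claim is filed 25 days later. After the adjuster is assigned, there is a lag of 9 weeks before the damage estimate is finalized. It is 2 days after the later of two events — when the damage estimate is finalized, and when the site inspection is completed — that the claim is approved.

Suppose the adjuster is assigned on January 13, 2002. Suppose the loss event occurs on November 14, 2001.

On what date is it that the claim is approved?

March 19, 2002

The adjuster is assigned: Jan 13, 2002.
The damage estimate is finalized: Jan 13, 2002 + 9 weeks = Mar 17, 2002.
The loss event occurs: Nov 14, 2001.
The claim is filed: Nov 14, 2001 + 25 days = Dec 9, 2001.
The site inspection is completed: Dec 9, 2001 + 7 weeks = Jan 27, 2002.
Both prerequisites met — the damage estimate is finalized (Mar 17, 2002), the site inspection is completed (Jan 27, 2002); the later is Mar 17, 2002.
The claim is approved: Mar 17, 2002 + 2 days = Mar 19, 2002.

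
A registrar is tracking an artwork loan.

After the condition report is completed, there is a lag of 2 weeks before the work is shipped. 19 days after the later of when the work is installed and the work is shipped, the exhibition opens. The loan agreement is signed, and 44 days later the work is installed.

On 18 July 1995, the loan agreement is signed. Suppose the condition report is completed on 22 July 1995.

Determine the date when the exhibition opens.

The loan agreement is signed: Jul 18, 1995.
The work is installed: Jul 18, 1995 + 44 days = Aug 31, 1995.
The condition report is completed: Jul 22, 1995.
The work is shipped: Jul 22, 1995 + 2 weeks = Aug 5, 1995.
Both prerequisites met — the work is installed (Aug 31, 1995), the work is shipped (Aug 5, 1995); the later is Aug 31, 1995.
The exhibition opens: Aug 31, 1995 + 19 days = Sep 19, 1995.

19 September 1995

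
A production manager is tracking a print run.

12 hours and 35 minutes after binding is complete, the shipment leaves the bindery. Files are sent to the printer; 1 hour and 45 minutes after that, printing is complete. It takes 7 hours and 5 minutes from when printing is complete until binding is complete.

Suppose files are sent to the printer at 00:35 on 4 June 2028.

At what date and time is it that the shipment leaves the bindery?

Files are sent to the printer: 00:35 Jun 4, 2028.
Printing is complete: 00:35 Jun 4, 2028 + 1h45m = 02:20 Jun 4, 2028.
Binding is complete: 02:20 Jun 4, 2028 + 7h05m = 09:25 Jun 4, 2028.
The shipment leaves the bindery: 09:25 Jun 4, 2028 + 12h35m = 22:00 Jun 4, 2028.

22:00 on 4 June 2028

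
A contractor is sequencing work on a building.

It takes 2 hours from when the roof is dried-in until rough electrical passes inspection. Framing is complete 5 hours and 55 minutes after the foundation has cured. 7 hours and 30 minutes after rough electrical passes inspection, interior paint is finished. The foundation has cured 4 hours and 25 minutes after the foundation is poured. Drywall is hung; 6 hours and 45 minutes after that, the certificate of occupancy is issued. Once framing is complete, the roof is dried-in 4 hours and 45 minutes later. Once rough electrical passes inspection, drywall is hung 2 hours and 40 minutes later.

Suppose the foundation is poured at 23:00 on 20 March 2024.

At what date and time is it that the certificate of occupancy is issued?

01:30 on 22 March 2024

The foundation is poured: 23:00 Mar 20, 2024.
The foundation has cured: 23:00 Mar 20, 2024 + 4h25m = 03:25 Mar 21, 2024.
Framing is complete: 03:25 Mar 21, 2024 + 5h55m = 09:20 Mar 21, 2024.
The roof is dried-in: 09:20 Mar 21, 2024 + 4h45m = 14:05 Mar 21, 2024.
Rough electrical passes inspection: 14:05 Mar 21, 2024 + 2h = 16:05 Mar 21, 2024.
Drywall is hung: 16:05 Mar 21, 2024 + 2h40m = 18:45 Mar 21, 2024.
The certificate of occupancy is issued: 18:45 Mar 21, 2024 + 6h45m = 01:30 Mar 22, 2024.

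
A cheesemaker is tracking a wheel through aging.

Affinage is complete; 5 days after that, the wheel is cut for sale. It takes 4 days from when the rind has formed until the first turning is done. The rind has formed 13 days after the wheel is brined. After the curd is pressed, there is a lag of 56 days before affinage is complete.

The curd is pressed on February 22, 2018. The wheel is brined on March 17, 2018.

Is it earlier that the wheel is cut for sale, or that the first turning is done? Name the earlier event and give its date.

The first turning is done — April 3, 2018

The curd is pressed: Feb 22, 2018.
Affinage is complete: Feb 22, 2018 + 56 days = Apr 19, 2018.
The wheel is cut for sale: Apr 19, 2018 + 5 days = Apr 24, 2018.
The wheel is brined: Mar 17, 2018.
The rind has formed: Mar 17, 2018 + 13 days = Mar 30, 2018.
The first turning is done: Mar 30, 2018 + 4 days = Apr 3, 2018.
Comparing: the wheel is cut for sale on Apr 24, 2018 vs the first turning is done on Apr 3, 2018. Earlier: the first turning is done.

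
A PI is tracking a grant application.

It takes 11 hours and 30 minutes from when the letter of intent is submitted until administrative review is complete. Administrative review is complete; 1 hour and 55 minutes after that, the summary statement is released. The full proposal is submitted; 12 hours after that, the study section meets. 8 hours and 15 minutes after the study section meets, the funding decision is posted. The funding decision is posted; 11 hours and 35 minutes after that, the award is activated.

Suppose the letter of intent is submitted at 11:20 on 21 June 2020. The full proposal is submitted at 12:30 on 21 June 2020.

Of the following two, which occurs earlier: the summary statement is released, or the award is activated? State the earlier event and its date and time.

The summary statement is released — 00:45 on 22 June 2020

The letter of intent is submitted: 11:20 Jun 21, 2020.
Administrative review is complete: 11:20 Jun 21, 2020 + 11h30m = 22:50 Jun 21, 2020.
The summary statement is released: 22:50 Jun 21, 2020 + 1h55m = 00:45 Jun 22, 2020.
The full proposal is submitted: 12:30 Jun 21, 2020.
The study section meets: 12:30 Jun 21, 2020 + 12h = 00:30 Jun 22, 2020.
The funding decision is posted: 00:30 Jun 22, 2020 + 8h15m = 08:45 Jun 22, 2020.
The award is activated: 08:45 Jun 22, 2020 + 11h35m = 20:20 Jun 22, 2020.
Comparing: the summary statement is released at 00:45 Jun 22, 2020 vs the award is activated at 20:20 Jun 22, 2020. Earlier: the summary statement is released.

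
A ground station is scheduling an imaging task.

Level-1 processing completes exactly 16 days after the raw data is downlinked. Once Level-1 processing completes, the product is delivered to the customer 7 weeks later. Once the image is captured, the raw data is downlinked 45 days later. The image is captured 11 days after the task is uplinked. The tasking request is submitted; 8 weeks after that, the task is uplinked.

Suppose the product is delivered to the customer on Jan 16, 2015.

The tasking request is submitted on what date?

The product is delivered to the customer: Jan 16, 2015.
Level-1 processing completes: Jan 16, 2015 − 7 weeks = Nov 28, 2014.
The raw data is downlinked: Nov 28, 2014 − 16 days = Nov 12, 2014.
The image is captured: Nov 12, 2014 − 45 days = Sep 28, 2014.
The task is uplinked: Sep 28, 2014 − 11 days = Sep 17, 2014.
The tasking request is submitted: Sep 17, 2014 − 8 weeks = Jul 23, 2014.

Jul 23, 2014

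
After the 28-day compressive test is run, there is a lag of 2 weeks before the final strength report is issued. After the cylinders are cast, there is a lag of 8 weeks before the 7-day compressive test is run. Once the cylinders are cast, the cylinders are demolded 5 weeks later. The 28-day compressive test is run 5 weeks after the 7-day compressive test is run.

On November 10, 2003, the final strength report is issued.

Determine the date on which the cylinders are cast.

The final strength report is issued: Nov 10, 2003.
The 28-day compressive test is run: Nov 10, 2003 − 2 weeks = Oct 27, 2003.
The 7-day compressive test is run: Oct 27, 2003 − 5 weeks = Sep 22, 2003.
The cylinders are cast: Sep 22, 2003 − 8 weeks = Jul 28, 2003.

July 28, 2003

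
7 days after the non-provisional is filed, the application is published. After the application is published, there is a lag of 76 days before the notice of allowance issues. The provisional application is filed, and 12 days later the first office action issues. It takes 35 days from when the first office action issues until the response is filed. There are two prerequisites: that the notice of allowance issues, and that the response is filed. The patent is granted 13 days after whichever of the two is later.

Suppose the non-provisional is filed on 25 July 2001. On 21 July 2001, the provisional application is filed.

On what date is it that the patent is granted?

29 October 2001

The non-provisional is filed: Jul 25, 2001.
The application is published: Jul 25, 2001 + 7 days = Aug 1, 2001.
The notice of allowance issues: Aug 1, 2001 + 76 days = Oct 16, 2001.
The provisional application is filed: Jul 21, 2001.
The first office action issues: Jul 21, 2001 + 12 days = Aug 2, 2001.
The response is filed: Aug 2, 2001 + 35 days = Sep 6, 2001.
Both prerequisites met — the notice of allowance issues (Oct 16, 2001), the response is filed (Sep 6, 2001); the later is Oct 16, 2001.
The patent is granted: Oct 16, 2001 + 13 days = Oct 29, 2001.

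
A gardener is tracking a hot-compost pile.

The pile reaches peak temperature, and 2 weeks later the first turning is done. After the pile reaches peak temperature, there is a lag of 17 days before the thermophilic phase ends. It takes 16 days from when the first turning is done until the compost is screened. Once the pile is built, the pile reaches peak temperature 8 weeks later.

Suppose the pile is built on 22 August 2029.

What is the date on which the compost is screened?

16 November 2029

The pile is built: Aug 22, 2029.
The pile reaches peak temperature: Aug 22, 2029 + 8 weeks = Oct 17, 2029.
The first turning is done: Oct 17, 2029 + 2 weeks = Oct 31, 2029.
The compost is screened: Oct 31, 2029 + 16 days = Nov 16, 2029.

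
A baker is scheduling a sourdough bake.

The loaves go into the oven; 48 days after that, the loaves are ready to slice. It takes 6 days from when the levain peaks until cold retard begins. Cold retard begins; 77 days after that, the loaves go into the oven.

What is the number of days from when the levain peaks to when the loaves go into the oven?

83 days

Causal path: the levain peaks → cold retard begins → the loaves go into the oven.
Total delay along the path: 6 + 77 = 83 days.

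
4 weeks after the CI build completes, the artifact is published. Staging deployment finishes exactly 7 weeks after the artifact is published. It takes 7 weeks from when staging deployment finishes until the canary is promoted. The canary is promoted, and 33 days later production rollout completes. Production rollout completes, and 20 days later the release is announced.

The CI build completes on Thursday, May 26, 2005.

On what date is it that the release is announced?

The CI build completes: May 26, 2005.
The artifact is published: May 26, 2005 + 4 weeks = Jun 23, 2005.
Staging deployment finishes: Jun 23, 2005 + 7 weeks = Aug 11, 2005.
The canary is promoted: Aug 11, 2005 + 7 weeks = Sep 29, 2005.
Production rollout completes: Sep 29, 2005 + 33 days = Nov 1, 2005.
The release is announced: Nov 1, 2005 + 20 days = Nov 21, 2005.

Monday, November 21, 2005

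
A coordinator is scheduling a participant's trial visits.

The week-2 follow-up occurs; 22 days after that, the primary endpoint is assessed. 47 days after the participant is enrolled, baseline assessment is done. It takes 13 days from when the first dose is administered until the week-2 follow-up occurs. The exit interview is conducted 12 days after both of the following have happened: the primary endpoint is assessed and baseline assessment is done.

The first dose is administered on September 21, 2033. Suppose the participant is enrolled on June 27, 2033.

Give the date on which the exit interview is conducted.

The first dose is administered: Sep 21, 2033.
The week-2 follow-up occurs: Sep 21, 2033 + 13 days = Oct 4, 2033.
The primary endpoint is assessed: Oct 4, 2033 + 22 days = Oct 26, 2033.
The participant is enrolled: Jun 27, 2033.
Baseline assessment is done: Jun 27, 2033 + 47 days = Aug 13, 2033.
Both prerequisites met — the primary endpoint is assessed (Oct 26, 2033), baseline assessment is done (Aug 13, 2033); the later is Oct 26, 2033.
The exit interview is conducted: Oct 26, 2033 + 12 days = Nov 7, 2033.

November 7, 2033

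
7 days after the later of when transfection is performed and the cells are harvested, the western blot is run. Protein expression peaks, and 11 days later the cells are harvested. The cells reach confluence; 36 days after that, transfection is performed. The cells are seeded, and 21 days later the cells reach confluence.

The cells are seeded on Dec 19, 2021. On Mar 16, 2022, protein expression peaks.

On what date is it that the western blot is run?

The cells are seeded: Dec 19, 2021.
The cells reach confluence: Dec 19, 2021 + 21 days = Jan 9, 2022.
Transfection is performed: Jan 9, 2022 + 36 days = Feb 14, 2022.
Protein expression peaks: Mar 16, 2022.
The cells are harvested: Mar 16, 2022 + 11 days = Mar 27, 2022.
Both prerequisites met — transfection is performed (Feb 14, 2022), the cells are harvested (Mar 27, 2022); the later is Mar 27, 2022.
The western blot is run: Mar 27, 2022 + 7 days = Apr 3, 2022.

Apr 3, 2022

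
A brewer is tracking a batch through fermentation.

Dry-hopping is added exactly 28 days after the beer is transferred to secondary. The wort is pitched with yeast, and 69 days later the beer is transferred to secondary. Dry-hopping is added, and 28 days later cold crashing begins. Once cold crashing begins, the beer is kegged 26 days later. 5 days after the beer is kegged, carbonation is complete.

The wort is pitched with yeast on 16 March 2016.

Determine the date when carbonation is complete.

The wort is pitched with yeast: Mar 16, 2016.
The beer is transferred to secondary: Mar 16, 2016 + 69 days = May 24, 2016.
Dry-hopping is added: May 24, 2016 + 28 days = Jun 21, 2016.
Cold crashing begins: Jun 21, 2016 + 28 days = Jul 19, 2016.
The beer is kegged: Jul 19, 2016 + 26 days = Aug 14, 2016.
Carbonation is complete: Aug 14, 2016 + 5 days = Aug 19, 2016.

19 August 2016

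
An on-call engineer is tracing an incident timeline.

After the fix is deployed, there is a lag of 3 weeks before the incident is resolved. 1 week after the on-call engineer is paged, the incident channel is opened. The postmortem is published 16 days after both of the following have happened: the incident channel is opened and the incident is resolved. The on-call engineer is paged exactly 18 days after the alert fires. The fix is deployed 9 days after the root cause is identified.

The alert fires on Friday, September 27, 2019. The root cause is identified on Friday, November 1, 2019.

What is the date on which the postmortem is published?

Tuesday, December 17, 2019

The alert fires: Sep 27, 2019.
The on-call engineer is paged: Sep 27, 2019 + 18 days = Oct 15, 2019.
The incident channel is opened: Oct 15, 2019 + 1 week = Oct 22, 2019.
The root cause is identified: Nov 1, 2019.
The fix is deployed: Nov 1, 2019 + 9 days = Nov 10, 2019.
The incident is resolved: Nov 10, 2019 + 3 weeks = Dec 1, 2019.
Both prerequisites met — the incident channel is opened (Oct 22, 2019), the incident is resolved (Dec 1, 2019); the later is Dec 1, 2019.
The postmortem is published: Dec 1, 2019 + 16 days = Dec 17, 2019.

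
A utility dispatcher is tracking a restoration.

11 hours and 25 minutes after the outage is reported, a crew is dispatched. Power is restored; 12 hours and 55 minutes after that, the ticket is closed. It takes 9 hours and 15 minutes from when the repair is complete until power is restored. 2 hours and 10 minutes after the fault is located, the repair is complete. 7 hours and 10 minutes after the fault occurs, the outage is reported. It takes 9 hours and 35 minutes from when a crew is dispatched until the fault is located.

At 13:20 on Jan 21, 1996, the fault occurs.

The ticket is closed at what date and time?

The fault occurs: 13:20 Jan 21, 1996.
The outage is reported: 13:20 Jan 21, 1996 + 7h10m = 20:30 Jan 21, 1996.
A crew is dispatched: 20:30 Jan 21, 1996 + 11h25m = 07:55 Jan 22, 1996.
The fault is located: 07:55 Jan 22, 1996 + 9h35m = 17:30 Jan 22, 1996.
The repair is complete: 17:30 Jan 22, 1996 + 2h10m = 19:40 Jan 22, 1996.
Power is restored: 19:40 Jan 22, 1996 + 9h15m = 04:55 Jan 23, 1996.
The ticket is closed: 04:55 Jan 23, 1996 + 12h55m = 17:50 Jan 23, 1996.

17:50 on Jan 23, 1996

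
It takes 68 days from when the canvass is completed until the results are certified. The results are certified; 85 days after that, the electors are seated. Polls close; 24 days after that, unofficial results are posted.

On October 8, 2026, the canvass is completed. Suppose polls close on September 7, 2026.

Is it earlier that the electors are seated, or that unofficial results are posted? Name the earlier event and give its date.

Unofficial results are posted — October 1, 2026

The canvass is completed: Oct 8, 2026.
The results are certified: Oct 8, 2026 + 68 days = Dec 15, 2026.
The electors are seated: Dec 15, 2026 + 85 days = Mar 10, 2027.
Polls close: Sep 7, 2026.
Unofficial results are posted: Sep 7, 2026 + 24 days = Oct 1, 2026.
Comparing: the electors are seated on Mar 10, 2027 vs unofficial results are posted on Oct 1, 2026. Earlier: unofficial results are posted.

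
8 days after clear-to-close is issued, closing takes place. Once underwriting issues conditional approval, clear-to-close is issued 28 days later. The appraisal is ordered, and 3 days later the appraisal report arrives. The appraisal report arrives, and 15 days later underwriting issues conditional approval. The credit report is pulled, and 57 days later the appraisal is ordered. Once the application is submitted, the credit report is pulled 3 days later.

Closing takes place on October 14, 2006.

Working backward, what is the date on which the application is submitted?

Closing takes place: Oct 14, 2006.
Clear-to-close is issued: Oct 14, 2006 − 8 days = Oct 6, 2006.
Underwriting issues conditional approval: Oct 6, 2006 − 28 days = Sep 8, 2006.
The appraisal report arrives: Sep 8, 2006 − 15 days = Aug 24, 2006.
The appraisal is ordered: Aug 24, 2006 − 3 days = Aug 21, 2006.
The credit report is pulled: Aug 21, 2006 − 57 days = Jun 25, 2006.
The application is submitted: Jun 25, 2006 − 3 days = Jun 22, 2006.

June 22, 2006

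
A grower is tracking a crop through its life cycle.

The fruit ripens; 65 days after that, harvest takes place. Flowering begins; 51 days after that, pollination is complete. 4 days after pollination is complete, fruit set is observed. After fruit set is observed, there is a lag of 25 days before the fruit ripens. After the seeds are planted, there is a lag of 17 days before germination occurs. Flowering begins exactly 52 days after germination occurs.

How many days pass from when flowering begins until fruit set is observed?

Causal path: flowering begins → pollination is complete → fruit set is observed.
Total delay along the path: 51 + 4 = 55 days.

55 days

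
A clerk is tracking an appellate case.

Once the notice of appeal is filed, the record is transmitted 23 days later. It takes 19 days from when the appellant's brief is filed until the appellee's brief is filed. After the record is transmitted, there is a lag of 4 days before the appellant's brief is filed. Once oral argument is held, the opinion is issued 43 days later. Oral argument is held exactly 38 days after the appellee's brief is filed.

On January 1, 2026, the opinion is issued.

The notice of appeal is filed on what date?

The opinion is issued: Jan 1, 2026.
Oral argument is held: Jan 1, 2026 − 43 days = Nov 19, 2025.
The appellee's brief is filed: Nov 19, 2025 − 38 days = Oct 12, 2025.
The appellant's brief is filed: Oct 12, 2025 − 19 days = Sep 23, 2025.
The record is transmitted: Sep 23, 2025 − 4 days = Sep 19, 2025.
The notice of appeal is filed: Sep 19, 2025 − 23 days = Aug 27, 2025.

August 27, 2025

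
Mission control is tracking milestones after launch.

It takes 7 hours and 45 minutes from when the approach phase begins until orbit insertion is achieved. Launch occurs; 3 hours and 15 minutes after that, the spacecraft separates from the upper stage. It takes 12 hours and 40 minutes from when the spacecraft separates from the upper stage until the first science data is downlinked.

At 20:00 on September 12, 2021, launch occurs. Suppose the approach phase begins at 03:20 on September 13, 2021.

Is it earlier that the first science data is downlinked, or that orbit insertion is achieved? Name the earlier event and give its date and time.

Launch occurs: 20:00 Sep 12, 2021.
The spacecraft separates from the upper stage: 20:00 Sep 12, 2021 + 3h15m = 23:15 Sep 12, 2021.
The first science data is downlinked: 23:15 Sep 12, 2021 + 12h40m = 11:55 Sep 13, 2021.
The approach phase begins: 03:20 Sep 13, 2021.
Orbit insertion is achieved: 03:20 Sep 13, 2021 + 7h45m = 11:05 Sep 13, 2021.
Comparing: the first science data is downlinked at 11:55 Sep 13, 2021 vs orbit insertion is achieved at 11:05 Sep 13, 2021. Earlier: orbit insertion is achieved.

Orbit insertion is achieved — 11:05 on September 13, 2021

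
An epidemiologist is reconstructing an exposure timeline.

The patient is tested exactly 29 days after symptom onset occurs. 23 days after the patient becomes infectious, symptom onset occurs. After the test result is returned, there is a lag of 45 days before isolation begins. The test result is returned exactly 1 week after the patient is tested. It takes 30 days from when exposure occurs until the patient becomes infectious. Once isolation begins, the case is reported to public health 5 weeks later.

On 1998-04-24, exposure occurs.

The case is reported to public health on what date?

1998-10-10

Exposure occurs: Apr 24, 1998.
The patient becomes infectious: Apr 24, 1998 + 30 days = May 24, 1998.
Symptom onset occurs: May 24, 1998 + 23 days = Jun 16, 1998.
The patient is tested: Jun 16, 1998 + 29 days = Jul 15, 1998.
The test result is returned: Jul 15, 1998 + 1 week = Jul 22, 1998.
Isolation begins: Jul 22, 1998 + 45 days = Sep 5, 1998.
The case is reported to public health: Sep 5, 1998 + 5 weeks = Oct 10, 1998.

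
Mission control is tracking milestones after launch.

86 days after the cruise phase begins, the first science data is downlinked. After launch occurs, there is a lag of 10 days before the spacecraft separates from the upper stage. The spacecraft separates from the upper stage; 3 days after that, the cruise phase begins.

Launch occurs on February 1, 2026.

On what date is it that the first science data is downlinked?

Launch occurs: Feb 1, 2026.
The spacecraft separates from the upper stage: Feb 1, 2026 + 10 days = Feb 11, 2026.
The cruise phase begins: Feb 11, 2026 + 3 days = Feb 14, 2026.
The first science data is downlinked: Feb 14, 2026 + 86 days = May 11, 2026.

May 11, 2026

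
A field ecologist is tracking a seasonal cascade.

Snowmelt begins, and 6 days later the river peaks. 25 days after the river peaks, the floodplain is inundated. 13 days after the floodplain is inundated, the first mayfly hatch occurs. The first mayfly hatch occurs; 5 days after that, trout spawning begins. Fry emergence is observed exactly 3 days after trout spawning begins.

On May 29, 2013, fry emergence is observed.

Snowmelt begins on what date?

Fry emergence is observed: May 29, 2013.
Trout spawning begins: May 29, 2013 − 3 days = May 26, 2013.
The first mayfly hatch occurs: May 26, 2013 − 5 days = May 21, 2013.
The floodplain is inundated: May 21, 2013 − 13 days = May 8, 2013.
The river peaks: May 8, 2013 − 25 days = Apr 13, 2013.
Snowmelt begins: Apr 13, 2013 − 6 days = Apr 7, 2013.

Apr 7, 2013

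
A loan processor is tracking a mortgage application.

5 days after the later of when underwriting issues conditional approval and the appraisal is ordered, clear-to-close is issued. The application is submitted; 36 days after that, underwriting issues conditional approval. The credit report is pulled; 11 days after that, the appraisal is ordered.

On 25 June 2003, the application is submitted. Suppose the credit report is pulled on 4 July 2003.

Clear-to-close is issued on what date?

5 August 2003

The application is submitted: Jun 25, 2003.
Underwriting issues conditional approval: Jun 25, 2003 + 36 days = Jul 31, 2003.
The credit report is pulled: Jul 4, 2003.
The appraisal is ordered: Jul 4, 2003 + 11 days = Jul 15, 2003.
Both prerequisites met — underwriting issues conditional approval (Jul 31, 2003), the appraisal is ordered (Jul 15, 2003); the later is Jul 31, 2003.
Clear-to-close is issued: Jul 31, 2003 + 5 days = Aug 5, 2003.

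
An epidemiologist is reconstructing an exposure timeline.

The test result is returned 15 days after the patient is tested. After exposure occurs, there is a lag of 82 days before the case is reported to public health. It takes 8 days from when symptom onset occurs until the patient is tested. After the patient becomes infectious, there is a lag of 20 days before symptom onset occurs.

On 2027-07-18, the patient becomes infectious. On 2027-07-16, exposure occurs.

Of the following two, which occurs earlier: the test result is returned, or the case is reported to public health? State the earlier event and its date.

The patient becomes infectious: Jul 18, 2027.
Symptom onset occurs: Jul 18, 2027 + 20 days = Aug 7, 2027.
The patient is tested: Aug 7, 2027 + 8 days = Aug 15, 2027.
The test result is returned: Aug 15, 2027 + 15 days = Aug 30, 2027.
Exposure occurs: Jul 16, 2027.
The case is reported to public health: Jul 16, 2027 + 82 days = Oct 6, 2027.
Comparing: the test result is returned on Aug 30, 2027 vs the case is reported to public health on Oct 6, 2027. Earlier: the test result is returned.

The test result is returned — 2027-08-30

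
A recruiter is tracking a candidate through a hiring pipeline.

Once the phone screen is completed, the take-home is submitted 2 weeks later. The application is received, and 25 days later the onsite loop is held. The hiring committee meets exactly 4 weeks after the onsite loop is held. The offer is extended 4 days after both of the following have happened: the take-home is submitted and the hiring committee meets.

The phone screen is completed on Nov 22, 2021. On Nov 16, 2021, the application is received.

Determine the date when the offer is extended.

Jan 12, 2022

The phone screen is completed: Nov 22, 2021.
The take-home is submitted: Nov 22, 2021 + 2 weeks = Dec 6, 2021.
The application is received: Nov 16, 2021.
The onsite loop is held: Nov 16, 2021 + 25 days = Dec 11, 2021.
The hiring committee meets: Dec 11, 2021 + 4 weeks = Jan 8, 2022.
Both prerequisites met — the take-home is submitted (Dec 6, 2021), the hiring committee meets (Jan 8, 2022); the later is Jan 8, 2022.
The offer is extended: Jan 8, 2022 + 4 days = Jan 12, 2022.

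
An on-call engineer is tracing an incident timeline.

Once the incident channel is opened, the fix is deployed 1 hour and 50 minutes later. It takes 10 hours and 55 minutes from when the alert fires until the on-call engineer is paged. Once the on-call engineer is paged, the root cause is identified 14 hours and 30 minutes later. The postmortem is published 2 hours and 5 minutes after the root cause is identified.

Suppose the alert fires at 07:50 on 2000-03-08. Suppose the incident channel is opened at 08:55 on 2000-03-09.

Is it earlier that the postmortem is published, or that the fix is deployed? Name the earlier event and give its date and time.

The fix is deployed — 10:45 on 2000-03-09

The alert fires: 07:50 Mar 8, 2000.
The on-call engineer is paged: 07:50 Mar 8, 2000 + 10h55m = 18:45 Mar 8, 2000.
The root cause is identified: 18:45 Mar 8, 2000 + 14h30m = 09:15 Mar 9, 2000.
The postmortem is published: 09:15 Mar 9, 2000 + 2h05m = 11:20 Mar 9, 2000.
The incident channel is opened: 08:55 Mar 9, 2000.
The fix is deployed: 08:55 Mar 9, 2000 + 1h50m = 10:45 Mar 9, 2000.
Comparing: the postmortem is published at 11:20 Mar 9, 2000 vs the fix is deployed at 10:45 Mar 9, 2000. Earlier: the fix is deployed.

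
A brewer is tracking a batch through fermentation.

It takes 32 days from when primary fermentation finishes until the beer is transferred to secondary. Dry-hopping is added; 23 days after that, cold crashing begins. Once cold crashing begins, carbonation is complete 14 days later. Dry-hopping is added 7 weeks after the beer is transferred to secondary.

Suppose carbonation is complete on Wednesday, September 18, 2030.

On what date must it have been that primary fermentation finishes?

Carbonation is complete: Sep 18, 2030.
Cold crashing begins: Sep 18, 2030 − 14 days = Sep 4, 2030.
Dry-hopping is added: Sep 4, 2030 − 23 days = Aug 12, 2030.
The beer is transferred to secondary: Aug 12, 2030 − 7 weeks = Jun 24, 2030.
Primary fermentation finishes: Jun 24, 2030 − 32 days = May 23, 2030.

Thursday, May 23, 2030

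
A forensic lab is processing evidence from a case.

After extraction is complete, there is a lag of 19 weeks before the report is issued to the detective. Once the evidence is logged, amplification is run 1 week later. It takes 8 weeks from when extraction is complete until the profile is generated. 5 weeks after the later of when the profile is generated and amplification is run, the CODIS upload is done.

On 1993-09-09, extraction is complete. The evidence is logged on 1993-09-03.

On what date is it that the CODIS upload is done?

1993-12-09

Extraction is complete: Sep 9, 1993.
The profile is generated: Sep 9, 1993 + 8 weeks = Nov 4, 1993.
The evidence is logged: Sep 3, 1993.
Amplification is run: Sep 3, 1993 + 1 week = Sep 10, 1993.
Both prerequisites met — the profile is generated (Nov 4, 1993), amplification is run (Sep 10, 1993); the later is Nov 4, 1993.
The CODIS upload is done: Nov 4, 1993 + 5 weeks = Dec 9, 1993.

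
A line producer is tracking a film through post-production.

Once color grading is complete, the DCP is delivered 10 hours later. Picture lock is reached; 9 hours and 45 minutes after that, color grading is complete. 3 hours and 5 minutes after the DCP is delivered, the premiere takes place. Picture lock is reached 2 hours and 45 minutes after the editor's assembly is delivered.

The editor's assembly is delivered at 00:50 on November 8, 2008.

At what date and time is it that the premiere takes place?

02:25 on November 9, 2008

The editor's assembly is delivered: 00:50 Nov 8, 2008.
Picture lock is reached: 00:50 Nov 8, 2008 + 2h45m = 03:35 Nov 8, 2008.
Color grading is complete: 03:35 Nov 8, 2008 + 9h45m = 13:20 Nov 8, 2008.
The DCP is delivered: 13:20 Nov 8, 2008 + 10h = 23:20 Nov 8, 2008.
The premiere takes place: 23:20 Nov 8, 2008 + 3h05m = 02:25 Nov 9, 2008.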